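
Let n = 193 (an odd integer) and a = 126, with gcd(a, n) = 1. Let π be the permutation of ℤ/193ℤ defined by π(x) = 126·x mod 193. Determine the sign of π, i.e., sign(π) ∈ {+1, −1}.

+1

Start at x=24: 24 → 129 → 42 → 81 → 170 → 190 → 8 → … (one orbit).
7 cycles of lengths [32, 32, 32, 32, 32, 32, 1].
193 − 7 = 186 transpositions; sign(π) = (−1)^186 = +1.
(126|193)_J = +1 (Zolotarev's lemma cross-check).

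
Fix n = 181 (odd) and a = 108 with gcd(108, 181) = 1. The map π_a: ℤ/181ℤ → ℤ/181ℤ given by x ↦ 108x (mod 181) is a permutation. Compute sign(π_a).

+1

Orbit of 65 under x↦108x: [65, 142, 132, 138, 62, 180, 73]… (length divides ord_181(108)).
11 cycles of lengths [18, 18, 18, 18, 18, 18, 18, 18, 18, 18, 1].
With 11 cycles on 181 points, sign = (−1)^{181−11} = +1.
Check: (108/181) = +1 by Zolotarev.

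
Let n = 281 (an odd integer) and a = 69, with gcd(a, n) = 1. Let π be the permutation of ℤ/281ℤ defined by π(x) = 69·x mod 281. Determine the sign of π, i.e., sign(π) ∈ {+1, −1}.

Orbit of 277 under x↦69x: [277, 5, 64, 201, 100, 156, 86]… (length divides ord_281(69)).
The orbit structure of x ↦ 69x mod 281: 3 orbits of sizes [140, 140, 1].
281 − 3 = 278 transpositions; sign(π) = (−1)^278 = +1.
(69|281)_J = +1 (Zolotarev's lemma cross-check).

+1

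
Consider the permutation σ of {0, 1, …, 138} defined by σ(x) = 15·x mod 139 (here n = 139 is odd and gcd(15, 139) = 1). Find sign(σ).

Trace 60: π^k(60) = [60, 66, 17, 116, 72, 107, 76] for k=0..6.
Cycle lengths of π_15 on ℤ/139ℤ: [138, 1]; 2 cycles in total.
n − c = 139 − 2 = 137; sign = (−1)^137 = -1.

-1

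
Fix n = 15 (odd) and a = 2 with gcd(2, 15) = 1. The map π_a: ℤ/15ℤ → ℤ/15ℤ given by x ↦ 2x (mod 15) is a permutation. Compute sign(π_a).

+1

Orbit of 2 under x↦2x: [2, 4, 8, 1]… (length divides ord_15(2)).
Cycle type of π: 4×3 + 2 + 1; total 5 cycles.
n − c = 15 − 5 = 10; sign = (−1)^10 = +1.
The Jacobi symbol (2|15) = +1 (Zolotarev) agrees.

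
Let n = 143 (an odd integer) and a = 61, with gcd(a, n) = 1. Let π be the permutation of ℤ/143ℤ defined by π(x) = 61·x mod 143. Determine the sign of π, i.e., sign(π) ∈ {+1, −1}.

-1

Start at x=100: 100 → 94 → 14 → 139 → 42 → 131 → 126 → … (one orbit).
π_61 has 10 disjoint cycles with lengths [30, 30, 30, 30, 10, 3, 3, 3, 3, 1] on {0,…,142}.
Σ(ℓ_i−1) = 143−10 = 133; sign = (−1)^133 = -1.
Check: (61/143) = -1 by Zolotarev.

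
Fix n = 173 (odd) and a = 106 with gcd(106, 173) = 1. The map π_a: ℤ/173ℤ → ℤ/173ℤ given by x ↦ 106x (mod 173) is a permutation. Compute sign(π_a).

+1

Trace 60: π^k(60) = [60, 132, 152, 23, 16, 139, 29] for k=0..6.
The orbit structure of x ↦ 106x mod 173: 5 orbits of sizes [43, 43, 43, 43, 1].
n − c = 173 − 5 = 168; sign = (−1)^168 = +1.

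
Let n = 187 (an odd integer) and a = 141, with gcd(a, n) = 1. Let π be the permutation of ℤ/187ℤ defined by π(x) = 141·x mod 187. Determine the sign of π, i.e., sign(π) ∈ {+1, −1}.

Start at x=155: 155 → 163 → 169 → 80 → 60 → 45 → 174 → … (one orbit).
π_141 has 6 disjoint cycles with lengths [80, 80, 16, 5, 5, 1] on {0,…,186}.
n − c = 187 − 6 = 181; sign = (−1)^181 = -1.

-1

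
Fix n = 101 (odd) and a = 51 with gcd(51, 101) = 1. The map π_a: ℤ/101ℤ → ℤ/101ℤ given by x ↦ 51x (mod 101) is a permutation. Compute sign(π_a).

Start at x=80: 80 → 40 → 20 → 10 → 5 → 53 → 77 → … (one orbit).
π_51 has 2 disjoint cycles with lengths [100, 1] on {0,…,100}.
sign(π) = (−1)^{n − #cycles} = (−1)^{101−2} = (−1)^99 = -1.
(51|101)_J = -1 (Zolotarev's lemma cross-check).

-1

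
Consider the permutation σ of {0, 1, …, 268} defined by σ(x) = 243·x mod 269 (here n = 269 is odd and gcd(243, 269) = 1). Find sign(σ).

-1

Start at x=8: 8 → 61 → 28 → 79 → 98 → 142 → 74 → … (one orbit).
Decompose π into cycles: lengths [268, 1] (2 cycles, including the fixed point 0).
With 2 cycles on 269 points, sign = (−1)^{269−2} = -1.
The Jacobi symbol (243|269) = -1 (Zolotarev) agrees.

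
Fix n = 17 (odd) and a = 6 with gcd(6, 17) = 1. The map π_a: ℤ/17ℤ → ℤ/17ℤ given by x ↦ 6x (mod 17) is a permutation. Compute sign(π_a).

Trace 14: π^k(14) = [14, 16, 11, 15, 5, 13, 10] for k=0..6.
Decompose π into cycles: lengths [16, 1] (2 cycles, including the fixed point 0).
With 2 cycles on 17 points, sign = (−1)^{17−2} = -1.
The Jacobi symbol (6|17) = -1 (Zolotarev) agrees.

-1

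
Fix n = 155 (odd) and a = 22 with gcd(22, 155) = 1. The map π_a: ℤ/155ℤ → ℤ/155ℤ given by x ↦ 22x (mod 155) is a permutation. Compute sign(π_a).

Trace 57: π^k(57) = [57, 14, 153, 111, 117, 94, 53] for k=0..6.
π_22 has 5 disjoint cycles with lengths [60, 60, 30, 4, 1] on {0,…,154}.
5 cycles on 155: each ℓ→(−1)^(ℓ−1), product (−1)^150 = +1.
(22|155)_J = +1 (Zolotarev's lemma cross-check).

+1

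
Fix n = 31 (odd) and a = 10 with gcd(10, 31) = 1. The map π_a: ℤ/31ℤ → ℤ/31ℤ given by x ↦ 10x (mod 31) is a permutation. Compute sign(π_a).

Start at x=1: 1 → 10 → 7 → 8 → 18 → 25 → 2 → … (one orbit).
Cycle lengths of π_10 on ℤ/31ℤ: [15, 15, 1]; 3 cycles in total.
With 3 cycles on 31 points, sign = (−1)^{31−3} = +1.

+1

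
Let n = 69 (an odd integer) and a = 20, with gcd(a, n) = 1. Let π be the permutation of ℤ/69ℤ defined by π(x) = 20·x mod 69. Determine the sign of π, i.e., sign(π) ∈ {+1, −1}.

+1

Trace 11: π^k(11) = [11, 13, 53, 25, 17, 64, 38] for k=0..6.
Decompose π into cycles: lengths [22, 22, 22, 2, 1] (5 cycles, including the fixed point 0).
Σ(ℓ_i−1) = 69−5 = 64; sign = (−1)^64 = +1.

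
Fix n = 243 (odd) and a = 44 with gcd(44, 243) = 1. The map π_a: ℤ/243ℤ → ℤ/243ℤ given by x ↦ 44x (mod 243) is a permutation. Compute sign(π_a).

Trace 163: π^k(163) = [163, 125, 154, 215, 226, 224, 136] for k=0..6.
Cycle lengths of π_44 on ℤ/243ℤ: [54, 54, 54, 18, 18, 18, 6, 6, 6, 2, 2, 2, 2, 1]; 14 cycles in total.
With 14 cycles on 243 points, sign = (−1)^{243−14} = -1.
(44|243)_J = -1 (Zolotarev's lemma cross-check).

-1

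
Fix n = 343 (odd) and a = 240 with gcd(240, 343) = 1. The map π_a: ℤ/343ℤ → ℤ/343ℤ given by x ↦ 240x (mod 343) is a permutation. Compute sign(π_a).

Trace 151: π^k(151) = [151, 225, 149, 88, 197, 289, 74] for k=0..6.
Decompose π into cycles: lengths [147, 147, 21, 21, 3, 3, 1] (7 cycles, including the fixed point 0).
n − c = 343 − 7 = 336; sign = (−1)^336 = +1.
Check: (240/343) = +1 by Zolotarev.

+1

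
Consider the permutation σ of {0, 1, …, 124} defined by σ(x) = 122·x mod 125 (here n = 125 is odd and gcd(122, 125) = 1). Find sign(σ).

Orbit of 74 under x↦122x: [74, 28, 41, 2, 119, 18, 71]… (length divides ord_125(122)).
Decompose π into cycles: lengths [100, 20, 4, 1] (4 cycles, including the fixed point 0).
With 4 cycles on 125 points, sign = (−1)^{125−4} = -1.

-1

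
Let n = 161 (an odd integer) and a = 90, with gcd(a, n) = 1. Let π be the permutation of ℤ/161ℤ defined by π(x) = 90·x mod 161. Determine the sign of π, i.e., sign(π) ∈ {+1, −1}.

+1

Start at x=132: 132 → 127 → 160 → 71 → 111 → 8 → 76 → … (one orbit).
Cycle lengths of π_90 on ℤ/161ℤ: [22, 22, 22, 22, 22, 22, 22, 2, 2, 2, 1]; 11 cycles in total.
161 − 11 = 150 transpositions; sign(π) = (−1)^150 = +1.
Zolotarev: (90|161) = +1, matching the cycle-count sign.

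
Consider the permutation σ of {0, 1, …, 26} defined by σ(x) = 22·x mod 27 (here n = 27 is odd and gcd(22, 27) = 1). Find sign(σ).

+1

Orbit of 10 under x↦22x: [10, 4, 7, 19, 13, 16, 1]… (length divides ord_27(22)).
π_22 has 7 disjoint cycles with lengths [9, 9, 3, 3, 1, 1, 1] on {0,…,26}.
7 cycles on 27: each ℓ→(−1)^(ℓ−1), product (−1)^20 = +1.
The Jacobi symbol (22|27) = +1 (Zolotarev) agrees.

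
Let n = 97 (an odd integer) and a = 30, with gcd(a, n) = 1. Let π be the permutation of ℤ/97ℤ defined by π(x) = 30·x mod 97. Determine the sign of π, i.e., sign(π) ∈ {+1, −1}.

-1

Orbit of 96 under x↦30x: [96, 67, 70, 63, 47, 52, 8]… (length divides ord_97(30)).
π_30 has 4 disjoint cycles with lengths [32, 32, 32, 1] on {0,…,96}.
4 cycles on 97: each ℓ→(−1)^(ℓ−1), product (−1)^93 = -1.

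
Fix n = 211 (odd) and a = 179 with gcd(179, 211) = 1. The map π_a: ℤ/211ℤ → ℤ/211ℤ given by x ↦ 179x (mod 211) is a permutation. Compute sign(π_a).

+1

Trace 196: π^k(196) = [196, 58, 43, 101, 144, 34, 178] for k=0..6.
The orbit structure of x ↦ 179x mod 211: 11 orbits of sizes [21, 21, 21, 21, 21, 21, 21, 21, 21, 21, 1].
n − c = 211 − 11 = 200; sign = (−1)^200 = +1.
Check: (179/211) = +1 by Zolotarev.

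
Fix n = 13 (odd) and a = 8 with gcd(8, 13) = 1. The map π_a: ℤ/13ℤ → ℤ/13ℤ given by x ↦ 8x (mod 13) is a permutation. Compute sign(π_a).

-1

Start at x=8: 8 → 12 → 5 → 1 → 8 (one orbit).
Cycle type of π: 4×3 + 1; total 4 cycles.
13 − 4 = 9 transpositions; sign(π) = (−1)^9 = -1.
Check: (8/13) = -1 by Zolotarev.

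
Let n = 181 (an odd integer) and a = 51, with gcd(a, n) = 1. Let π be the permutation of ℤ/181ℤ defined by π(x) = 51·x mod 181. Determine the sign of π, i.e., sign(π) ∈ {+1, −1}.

-1

Trace 48: π^k(48) = [48, 95, 139, 30, 82, 19, 64] for k=0..6.
The orbit structure of x ↦ 51x mod 181: 4 orbits of sizes [60, 60, 60, 1].
sign(π) = (−1)^{n − #cycles} = (−1)^{181−4} = (−1)^177 = -1.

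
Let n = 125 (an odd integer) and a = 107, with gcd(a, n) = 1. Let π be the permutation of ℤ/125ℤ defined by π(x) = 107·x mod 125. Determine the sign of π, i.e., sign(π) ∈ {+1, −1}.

-1

Trace 1: π^k(1) = [1, 107, 74, 43, 101, 57, 99] for k=0..6.
The orbit structure of x ↦ 107x mod 125: 12 orbits of sizes [20, 20, 20, 20, 20, 4, 4, 4, 4, 4, 4, 1].
With 12 cycles on 125 points, sign = (−1)^{125−12} = -1.
Via Zolotarev, sign(π_{107}) = (107|125) = -1.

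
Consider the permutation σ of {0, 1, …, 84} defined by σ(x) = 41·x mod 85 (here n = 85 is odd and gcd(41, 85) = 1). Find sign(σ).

Orbit of 46 under x↦41x: [46, 16, 61, 36, 31, 81, 6]… (length divides ord_85(41)).
Decompose π into cycles: lengths [16, 16, 16, 16, 16, 1, 1, 1, 1, 1] (10 cycles, including the fixed point 0).
Σ(ℓ_i−1) = 85−10 = 75; sign = (−1)^75 = -1.

-1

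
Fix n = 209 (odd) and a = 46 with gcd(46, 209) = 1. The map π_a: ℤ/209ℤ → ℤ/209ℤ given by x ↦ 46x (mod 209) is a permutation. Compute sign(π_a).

+1

Trace 107: π^k(107) = [107, 115, 65, 64, 18, 201, 50] for k=0..6.
Cycle lengths of π_46 on ℤ/209ℤ: [30, 30, 30, 30, 30, 30, 10, 6, 6, 6, 1]; 11 cycles in total.
n − c = 209 − 11 = 198; sign = (−1)^198 = +1.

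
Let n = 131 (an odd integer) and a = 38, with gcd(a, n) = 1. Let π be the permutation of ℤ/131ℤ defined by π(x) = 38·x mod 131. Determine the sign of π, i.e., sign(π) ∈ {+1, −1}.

+1

Start at x=52: 52 → 11 → 25 → 33 → 75 → 99 → 94 → … (one orbit).
Decompose π into cycles: lengths [65, 65, 1] (3 cycles, including the fixed point 0).
n − c = 131 − 3 = 128; sign = (−1)^128 = +1.
Check: (38/131) = +1 by Zolotarev.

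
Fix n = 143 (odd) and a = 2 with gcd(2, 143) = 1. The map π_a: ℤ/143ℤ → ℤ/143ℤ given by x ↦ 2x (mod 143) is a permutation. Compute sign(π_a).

+1

Trace 73: π^k(73) = [73, 3, 6, 12, 24, 48, 96] for k=0..6.
Decompose π into cycles: lengths [60, 60, 12, 10, 1] (5 cycles, including the fixed point 0).
Σ(ℓ_i−1) = 143−5 = 138; sign = (−1)^138 = +1.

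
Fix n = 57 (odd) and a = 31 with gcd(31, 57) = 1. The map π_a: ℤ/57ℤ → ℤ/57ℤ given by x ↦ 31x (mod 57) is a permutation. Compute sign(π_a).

Trace 1: π^k(1) = [1, 31, 49, 37, 7, 46] for k=0..5.
Cycle lengths of π_31 on ℤ/57ℤ: [6, 6, 6, 6, 6, 6, 6, 6, 6, 1, 1, 1]; 12 cycles in total.
57 − 12 = 45 transpositions; sign(π) = (−1)^45 = -1.

-1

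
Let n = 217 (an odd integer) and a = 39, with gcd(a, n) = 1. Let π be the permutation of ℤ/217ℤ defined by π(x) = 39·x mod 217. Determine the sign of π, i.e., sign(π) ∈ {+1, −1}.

+1

Trace 128: π^k(128) = [128, 1, 39, 2, 78, 4, 156] for k=0..6.
π_39 has 21 disjoint cycles with lengths [15, 15, 15, 15, 15, 15, 15, 15, 15, 15, 15, 15, 5, 5, 5, 5, 5, 5, 3, 3, 1] on {0,…,216}.
Σ(ℓ_i−1) = 217−21 = 196; sign = (−1)^196 = +1.
Zolotarev: (39|217) = +1, matching the cycle-count sign.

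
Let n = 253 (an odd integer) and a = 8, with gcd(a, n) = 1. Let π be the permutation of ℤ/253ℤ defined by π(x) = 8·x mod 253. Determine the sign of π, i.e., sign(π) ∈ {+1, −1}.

-1

Start at x=192: 192 → 18 → 144 → 140 → 108 → 105 → 81 → … (one orbit).
Cycle lengths of π_8 on ℤ/253ℤ: [110, 110, 11, 11, 10, 1]; 6 cycles in total.
sign(π) = (−1)^{n − #cycles} = (−1)^{253−6} = (−1)^247 = -1.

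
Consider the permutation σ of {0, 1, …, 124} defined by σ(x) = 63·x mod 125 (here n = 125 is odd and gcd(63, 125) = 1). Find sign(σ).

Trace 61: π^k(61) = [61, 93, 109, 117, 121, 123, 124] for k=0..6.
π_63 has 4 disjoint cycles with lengths [100, 20, 4, 1] on {0,…,124}.
125 − 4 = 121 transpositions; sign(π) = (−1)^121 = -1.

-1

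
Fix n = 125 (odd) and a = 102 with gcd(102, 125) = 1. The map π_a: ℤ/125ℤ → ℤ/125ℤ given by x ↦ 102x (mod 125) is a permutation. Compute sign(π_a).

-1

Start at x=16: 16 → 7 → 89 → 78 → 81 → 12 → 99 → … (one orbit).
4 cycles of lengths [100, 20, 4, 1].
125 − 4 = 121 transpositions; sign(π) = (−1)^121 = -1.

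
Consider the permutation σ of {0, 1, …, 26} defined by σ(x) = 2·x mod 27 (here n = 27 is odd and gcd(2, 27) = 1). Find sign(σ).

Trace 11: π^k(11) = [11, 22, 17, 7, 14, 1, 2] for k=0..6.
The orbit structure of x ↦ 2x mod 27: 4 orbits of sizes [18, 6, 2, 1].
4 cycles on 27: each ℓ→(−1)^(ℓ−1), product (−1)^23 = -1.
Via Zolotarev, sign(π_{2}) = (2|27) = -1.

-1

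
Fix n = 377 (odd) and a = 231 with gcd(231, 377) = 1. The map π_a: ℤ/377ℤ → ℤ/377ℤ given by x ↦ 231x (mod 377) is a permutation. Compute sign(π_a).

Trace 204: π^k(204) = [204, 376, 146, 173, 1, 231] for k=0..5.
Cycle type of π: 6×58 + 2×14 + 1; total 73 cycles.
Σ(ℓ_i−1) = 377−73 = 304; sign = (−1)^304 = +1.
(231|377)_J = +1 (Zolotarev's lemma cross-check).

+1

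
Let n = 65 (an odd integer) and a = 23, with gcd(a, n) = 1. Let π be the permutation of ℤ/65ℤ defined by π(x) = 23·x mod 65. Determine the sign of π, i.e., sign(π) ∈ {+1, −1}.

Start at x=14: 14 → 62 → 61 → 38 → 29 → 17 → 1 → … (one orbit).
Cycle type of π: 12×4 + 6×2 + 4 + 1; total 8 cycles.
sign(π) = (−1)^{n − #cycles} = (−1)^{65−8} = (−1)^57 = -1.

-1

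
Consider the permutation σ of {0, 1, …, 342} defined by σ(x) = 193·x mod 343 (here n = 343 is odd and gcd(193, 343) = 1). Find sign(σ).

+1

Trace 99: π^k(99) = [99, 242, 58, 218, 228, 100, 92] for k=0..6.
Cycle type of π: 147×2 + 21×2 + 3×2 + 1; total 7 cycles.
7 cycles on 343: each ℓ→(−1)^(ℓ−1), product (−1)^336 = +1.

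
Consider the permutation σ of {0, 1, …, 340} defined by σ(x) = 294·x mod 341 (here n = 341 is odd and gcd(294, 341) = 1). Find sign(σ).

+1

Orbit of 159 under x↦294x: [159, 29, 1, 294, 163, 182, 312]… (length divides ord_341(294)).
The orbit structure of x ↦ 294x mod 341: 35 orbits of sizes [10, 10, 10, 10, 10, 10, 10, 10, 10, 10, 10, 10, 10, 10, 10, 10, 10, 10, 10, 10, 10, 10, 10, 10, 10, 10, 10, 10, 10, 10, 10, 10, 10, 10, 1].
341 − 35 = 306 transpositions; sign(π) = (−1)^306 = +1.
Check: (294/341) = +1 by Zolotarev.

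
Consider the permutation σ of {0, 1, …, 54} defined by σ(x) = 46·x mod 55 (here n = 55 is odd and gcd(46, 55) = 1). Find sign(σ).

-1

Start at x=51: 51 → 36 → 6 → 1 → 46 → 26 → 41 → … (one orbit).
Cycle lengths of π_46 on ℤ/55ℤ: [10, 10, 10, 10, 10, 1, 1, 1, 1, 1]; 10 cycles in total.
sign(π) = (−1)^{n − #cycles} = (−1)^{55−10} = (−1)^45 = -1.
Via Zolotarev, sign(π_{46}) = (46|55) = -1.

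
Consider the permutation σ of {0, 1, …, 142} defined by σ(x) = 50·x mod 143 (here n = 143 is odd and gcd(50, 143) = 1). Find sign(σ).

Trace 82: π^k(82) = [82, 96, 81, 46, 12, 28, 113] for k=0..6.
Cycle lengths of π_50 on ℤ/143ℤ: [60, 60, 12, 10, 1]; 5 cycles in total.
143 − 5 = 138 transpositions; sign(π) = (−1)^138 = +1.
(50|143)_J = +1 (Zolotarev's lemma cross-check).

+1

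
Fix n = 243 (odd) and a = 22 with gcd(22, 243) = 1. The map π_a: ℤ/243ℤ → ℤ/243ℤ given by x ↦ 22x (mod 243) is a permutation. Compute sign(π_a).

+1

Start at x=160: 160 → 118 → 166 → 7 → 154 → 229 → 178 → … (one orbit).
The orbit structure of x ↦ 22x mod 243: 11 orbits of sizes [81, 81, 27, 27, 9, 9, 3, 3, 1, 1, 1].
11 cycles on 243: each ℓ→(−1)^(ℓ−1), product (−1)^232 = +1.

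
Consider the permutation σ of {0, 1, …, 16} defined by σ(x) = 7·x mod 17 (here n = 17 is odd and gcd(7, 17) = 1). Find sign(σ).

-1

Trace 6: π^k(6) = [6, 8, 5, 1, 7, 15, 3] for k=0..6.
Decompose π into cycles: lengths [16, 1] (2 cycles, including the fixed point 0).
Σ(ℓ_i−1) = 17−2 = 15; sign = (−1)^15 = -1.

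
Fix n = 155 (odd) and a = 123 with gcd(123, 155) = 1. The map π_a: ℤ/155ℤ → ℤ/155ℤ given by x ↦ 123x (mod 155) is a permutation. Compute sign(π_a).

+1

Trace 94: π^k(94) = [94, 92, 1, 123] for k=0..3.
Decompose π into cycles: lengths [4, 4, 4, 4, 4, 4, 4, 4, 4, 4, 4, 4, 4, 4, 4, 4, 4, 4, 4, 4, 4, 4, 4, 4, 4, 4, 4, 4, 4, 4, 4, 2, 2, 2, 2, 2, 2, 2, 2, 2, 2, 2, 2, 2, 2, 2, 1] (47 cycles, including the fixed point 0).
sign(π) = (−1)^{n − #cycles} = (−1)^{155−47} = (−1)^108 = +1.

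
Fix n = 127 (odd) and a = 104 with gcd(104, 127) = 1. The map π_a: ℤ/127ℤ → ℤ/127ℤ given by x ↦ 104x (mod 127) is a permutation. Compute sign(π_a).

Trace 69: π^k(69) = [69, 64, 52, 74, 76, 30, 72] for k=0..6.
π_104 has 3 disjoint cycles with lengths [63, 63, 1] on {0,…,126}.
n − c = 127 − 3 = 124; sign = (−1)^124 = +1.
Zolotarev: (104|127) = +1, matching the cycle-count sign.

+1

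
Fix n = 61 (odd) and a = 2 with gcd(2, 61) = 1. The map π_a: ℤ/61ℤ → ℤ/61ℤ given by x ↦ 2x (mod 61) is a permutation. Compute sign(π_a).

Start at x=55: 55 → 49 → 37 → 13 → 26 → 52 → 43 → … (one orbit).
2 cycles of lengths [60, 1].
With 2 cycles on 61 points, sign = (−1)^{61−2} = -1.
The Jacobi symbol (2|61) = -1 (Zolotarev) agrees.

-1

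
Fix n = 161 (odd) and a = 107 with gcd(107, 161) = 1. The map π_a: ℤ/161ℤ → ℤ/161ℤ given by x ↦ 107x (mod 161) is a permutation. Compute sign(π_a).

-1

Start at x=106: 106 → 72 → 137 → 8 → 51 → 144 → 113 → … (one orbit).
6 cycles of lengths [66, 66, 22, 3, 3, 1].
sign(π) = (−1)^{n − #cycles} = (−1)^{161−6} = (−1)^155 = -1.
Check: (107/161) = -1 by Zolotarev.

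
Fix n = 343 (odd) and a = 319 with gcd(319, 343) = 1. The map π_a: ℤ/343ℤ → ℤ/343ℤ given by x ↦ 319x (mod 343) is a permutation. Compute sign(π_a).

Trace 134: π^k(134) = [134, 214, 9, 127, 39, 93, 169] for k=0..6.
Decompose π into cycles: lengths [147, 147, 21, 21, 3, 3, 1] (7 cycles, including the fixed point 0).
With 7 cycles on 343 points, sign = (−1)^{343−7} = +1.
Via Zolotarev, sign(π_{319}) = (319|343) = +1.

+1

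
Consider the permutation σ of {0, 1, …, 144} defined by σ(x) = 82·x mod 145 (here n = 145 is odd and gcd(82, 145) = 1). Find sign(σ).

Orbit of 141 under x↦82x: [141, 107, 74, 123, 81, 117, 24]… (length divides ord_145(82)).
π_82 has 10 disjoint cycles with lengths [28, 28, 28, 28, 7, 7, 7, 7, 4, 1] on {0,…,144}.
145 − 10 = 135 transpositions; sign(π) = (−1)^135 = -1.

-1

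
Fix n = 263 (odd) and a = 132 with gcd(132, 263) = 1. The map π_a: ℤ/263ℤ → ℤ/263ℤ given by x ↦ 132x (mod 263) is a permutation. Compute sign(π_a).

Trace 99: π^k(99) = [99, 181, 222, 111, 187, 225, 244] for k=0..6.
Decompose π into cycles: lengths [131, 131, 1] (3 cycles, including the fixed point 0).
Σ(ℓ_i−1) = 263−3 = 260; sign = (−1)^260 = +1.

+1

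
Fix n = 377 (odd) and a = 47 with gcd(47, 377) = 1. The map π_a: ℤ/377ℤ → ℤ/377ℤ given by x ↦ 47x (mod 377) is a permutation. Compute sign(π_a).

Start at x=248: 248 → 346 → 51 → 135 → 313 → 8 → 376 → … (one orbit).
Cycle type of π: 28×13 + 4×3 + 1; total 17 cycles.
17 cycles on 377: each ℓ→(−1)^(ℓ−1), product (−1)^360 = +1.
(47|377)_J = +1 (Zolotarev's lemma cross-check).

+1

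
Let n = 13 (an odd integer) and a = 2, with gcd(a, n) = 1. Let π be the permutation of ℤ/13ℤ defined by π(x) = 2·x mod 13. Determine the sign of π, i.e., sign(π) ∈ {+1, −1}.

-1

Orbit of 10 under x↦2x: [10, 7, 1, 2, 4, 8, 3]… (length divides ord_13(2)).
The orbit structure of x ↦ 2x mod 13: 2 orbits of sizes [12, 1].
13 − 2 = 11 transpositions; sign(π) = (−1)^11 = -1.
Via Zolotarev, sign(π_{2}) = (2|13) = -1.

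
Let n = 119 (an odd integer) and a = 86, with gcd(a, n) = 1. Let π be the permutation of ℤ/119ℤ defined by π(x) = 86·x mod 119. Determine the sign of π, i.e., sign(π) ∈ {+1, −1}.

Orbit of 1 under x↦86x: [1, 86, 18]… (length divides ord_119(86)).
Cycle lengths of π_86 on ℤ/119ℤ: [3, 3, 3, 3, 3, 3, 3, 3, 3, 3, 3, 3, 3, 3, 3, 3, 3, 3, 3, 3, 3, 3, 3, 3, 3, 3, 3, 3, 3, 3, 3, 3, 3, 3, 1, 1, 1, 1, 1, 1, 1, 1, 1, 1, 1, 1, 1, 1, 1, 1, 1]; 51 cycles in total.
n − c = 119 − 51 = 68; sign = (−1)^68 = +1.

+1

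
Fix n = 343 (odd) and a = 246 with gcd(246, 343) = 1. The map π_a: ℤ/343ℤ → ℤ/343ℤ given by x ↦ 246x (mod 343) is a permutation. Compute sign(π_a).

Orbit of 50 under x↦246x: [50, 295, 197, 99, 1, 246, 148]… (length divides ord_343(246)).
The orbit structure of x ↦ 246x mod 343: 91 orbits of sizes [7, 7, 7, 7, 7, 7, 7, 7, 7, 7, 7, 7, 7, 7, 7, 7, 7, 7, 7, 7, 7, 7, 7, 7, 7, 7, 7, 7, 7, 7, 7, 7, 7, 7, 7, 7, 7, 7, 7, 7, 7, 7, 1, 1, 1, 1, 1, 1, 1, 1, 1, 1, 1, 1, 1, 1, 1, 1, 1, 1, 1, 1, 1, 1, 1, 1, 1, 1, 1, 1, 1, 1, 1, 1, 1, 1, 1, 1, 1, 1, 1, 1, 1, 1, 1, 1, 1, 1, 1, 1, 1].
343 − 91 = 252 transpositions; sign(π) = (−1)^252 = +1.
Zolotarev: (246|343) = +1, matching the cycle-count sign.

+1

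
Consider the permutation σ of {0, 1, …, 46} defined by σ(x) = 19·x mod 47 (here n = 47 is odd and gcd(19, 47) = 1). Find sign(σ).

Trace 6: π^k(6) = [6, 20, 4, 29, 34, 35, 7] for k=0..6.
Decompose π into cycles: lengths [46, 1] (2 cycles, including the fixed point 0).
Σ(ℓ_i−1) = 47−2 = 45; sign = (−1)^45 = -1.
(19|47)_J = -1 (Zolotarev's lemma cross-check).

-1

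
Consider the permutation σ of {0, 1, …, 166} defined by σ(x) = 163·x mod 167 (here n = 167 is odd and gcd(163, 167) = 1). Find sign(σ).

Trace 139: π^k(139) = [139, 112, 53, 122, 13, 115, 41] for k=0..6.
Decompose π into cycles: lengths [166, 1] (2 cycles, including the fixed point 0).
167 − 2 = 165 transpositions; sign(π) = (−1)^165 = -1.

-1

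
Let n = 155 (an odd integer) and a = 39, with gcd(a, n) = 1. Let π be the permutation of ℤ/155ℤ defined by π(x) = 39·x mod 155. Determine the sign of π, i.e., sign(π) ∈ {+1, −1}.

Orbit of 16 under x↦39x: [16, 4, 1, 39, 126, 109, 66]… (length divides ord_155(39)).
Cycle lengths of π_39 on ℤ/155ℤ: [10, 10, 10, 10, 10, 10, 10, 10, 10, 10, 10, 10, 5, 5, 5, 5, 5, 5, 2, 2, 1]; 21 cycles in total.
155 − 21 = 134 transpositions; sign(π) = (−1)^134 = +1.

+1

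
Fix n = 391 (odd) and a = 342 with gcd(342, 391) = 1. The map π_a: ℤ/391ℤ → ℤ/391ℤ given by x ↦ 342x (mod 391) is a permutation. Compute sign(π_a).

-1

Orbit of 247 under x↦342x: [247, 18, 291, 208, 365, 101, 134]… (length divides ord_391(342)).
Decompose π into cycles: lengths [88, 88, 88, 88, 22, 8, 8, 1] (8 cycles, including the fixed point 0).
391 − 8 = 383 transpositions; sign(π) = (−1)^383 = -1.
Via Zolotarev, sign(π_{342}) = (342|391) = -1.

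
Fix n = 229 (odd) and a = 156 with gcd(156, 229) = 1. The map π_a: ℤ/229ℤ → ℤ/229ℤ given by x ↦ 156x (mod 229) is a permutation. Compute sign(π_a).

Trace 133: π^k(133) = [133, 138, 2, 83, 124, 108, 131] for k=0..6.
2 cycles of lengths [228, 1].
Σ(ℓ_i−1) = 229−2 = 227; sign = (−1)^227 = -1.
(156|229)_J = -1 (Zolotarev's lemma cross-check).

-1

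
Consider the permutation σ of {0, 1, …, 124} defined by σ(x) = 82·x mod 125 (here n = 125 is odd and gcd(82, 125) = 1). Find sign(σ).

Start at x=24: 24 → 93 → 1 → 82 → 99 → 118 → 51 → … (one orbit).
The orbit structure of x ↦ 82x mod 125: 12 orbits of sizes [20, 20, 20, 20, 20, 4, 4, 4, 4, 4, 4, 1].
12 cycles on 125: each ℓ→(−1)^(ℓ−1), product (−1)^113 = -1.

-1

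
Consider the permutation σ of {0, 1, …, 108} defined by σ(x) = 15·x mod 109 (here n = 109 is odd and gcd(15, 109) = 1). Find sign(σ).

Start at x=22: 22 → 3 → 45 → 21 → 97 → 38 → 25 → … (one orbit).
π_15 has 5 disjoint cycles with lengths [27, 27, 27, 27, 1] on {0,…,108}.
Σ(ℓ_i−1) = 109−5 = 104; sign = (−1)^104 = +1.
Check: (15/109) = +1 by Zolotarev.

+1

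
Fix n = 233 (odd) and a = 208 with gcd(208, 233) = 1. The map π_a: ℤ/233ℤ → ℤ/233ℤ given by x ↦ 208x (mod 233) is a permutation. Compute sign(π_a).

+1

Start at x=112: 112 → 229 → 100 → 63 → 56 → 231 → 50 → … (one orbit).
3 cycles of lengths [116, 116, 1].
With 3 cycles on 233 points, sign = (−1)^{233−3} = +1.
(208|233)_J = +1 (Zolotarev's lemma cross-check).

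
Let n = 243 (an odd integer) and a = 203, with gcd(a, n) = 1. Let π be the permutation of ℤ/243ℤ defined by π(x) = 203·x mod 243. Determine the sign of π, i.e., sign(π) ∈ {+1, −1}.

Orbit of 80 under x↦203x: [80, 202, 182, 10, 86, 205, 62]… (length divides ord_243(203)).
Decompose π into cycles: lengths [162, 54, 18, 6, 2, 1] (6 cycles, including the fixed point 0).
sign(π) = (−1)^{n − #cycles} = (−1)^{243−6} = (−1)^237 = -1.
The Jacobi symbol (203|243) = -1 (Zolotarev) agrees.

-1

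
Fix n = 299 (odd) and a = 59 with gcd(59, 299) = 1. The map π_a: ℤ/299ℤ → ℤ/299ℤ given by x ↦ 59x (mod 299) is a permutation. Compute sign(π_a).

Trace 236: π^k(236) = [236, 170, 163, 49, 200, 139, 128] for k=0..6.
π_59 has 6 disjoint cycles with lengths [132, 132, 12, 11, 11, 1] on {0,…,298}.
6 cycles on 299: each ℓ→(−1)^(ℓ−1), product (−1)^293 = -1.
Zolotarev: (59|299) = -1, matching the cycle-count sign.

-1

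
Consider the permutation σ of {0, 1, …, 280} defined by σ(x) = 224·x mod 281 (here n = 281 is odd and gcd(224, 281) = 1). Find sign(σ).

Start at x=228: 228 → 211 → 56 → 180 → 137 → 59 → 9 → … (one orbit).
π_224 has 3 disjoint cycles with lengths [140, 140, 1] on {0,…,280}.
Σ(ℓ_i−1) = 281−3 = 278; sign = (−1)^278 = +1.
Via Zolotarev, sign(π_{224}) = (224|281) = +1.

+1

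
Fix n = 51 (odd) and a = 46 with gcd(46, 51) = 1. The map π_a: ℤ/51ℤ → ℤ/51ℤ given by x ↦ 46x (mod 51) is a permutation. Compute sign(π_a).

-1

Trace 40: π^k(40) = [40, 4, 31, 49, 10, 1, 46] for k=0..6.
The orbit structure of x ↦ 46x mod 51: 6 orbits of sizes [16, 16, 16, 1, 1, 1].
Σ(ℓ_i−1) = 51−6 = 45; sign = (−1)^45 = -1.
Check: (46/51) = -1 by Zolotarev.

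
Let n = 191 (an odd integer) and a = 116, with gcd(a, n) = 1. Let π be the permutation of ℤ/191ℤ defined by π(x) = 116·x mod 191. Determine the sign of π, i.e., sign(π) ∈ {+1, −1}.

-1

Orbit of 132 under x↦116x: [132, 32, 83, 78, 71, 23, 185]… (length divides ord_191(116)).
Cycle type of π: 190 + 1; total 2 cycles.
Σ(ℓ_i−1) = 191−2 = 189; sign = (−1)^189 = -1.
The Jacobi symbol (116|191) = -1 (Zolotarev) agrees.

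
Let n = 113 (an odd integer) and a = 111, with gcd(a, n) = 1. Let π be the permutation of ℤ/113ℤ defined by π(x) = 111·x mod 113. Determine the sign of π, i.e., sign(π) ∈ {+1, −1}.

+1

Orbit of 16 under x↦111x: [16, 81, 64, 98, 30, 53, 7]… (length divides ord_113(111)).
The orbit structure of x ↦ 111x mod 113: 5 orbits of sizes [28, 28, 28, 28, 1].
Σ(ℓ_i−1) = 113−5 = 108; sign = (−1)^108 = +1.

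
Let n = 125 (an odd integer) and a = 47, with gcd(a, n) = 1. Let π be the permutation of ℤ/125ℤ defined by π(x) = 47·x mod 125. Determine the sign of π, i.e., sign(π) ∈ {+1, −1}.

-1

Orbit of 3 under x↦47x: [3, 16, 2, 94, 43, 21, 112]… (length divides ord_125(47)).
Decompose π into cycles: lengths [100, 20, 4, 1] (4 cycles, including the fixed point 0).
n − c = 125 − 4 = 121; sign = (−1)^121 = -1.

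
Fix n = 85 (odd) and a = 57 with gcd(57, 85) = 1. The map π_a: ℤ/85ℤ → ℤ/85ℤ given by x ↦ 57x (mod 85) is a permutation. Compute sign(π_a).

Start at x=49: 49 → 73 → 81 → 27 → 9 → 3 → 1 → … (one orbit).
The orbit structure of x ↦ 57x mod 85: 7 orbits of sizes [16, 16, 16, 16, 16, 4, 1].
sign(π) = (−1)^{n − #cycles} = (−1)^{85−7} = (−1)^78 = +1.
Check: (57/85) = +1 by Zolotarev.

+1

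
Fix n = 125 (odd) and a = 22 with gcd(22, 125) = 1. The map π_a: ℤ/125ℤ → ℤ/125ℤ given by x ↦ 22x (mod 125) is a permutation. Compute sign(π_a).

-1

Orbit of 2 under x↦22x: [2, 44, 93, 46, 12, 14, 58]… (length divides ord_125(22)).
4 cycles of lengths [100, 20, 4, 1].
n − c = 125 − 4 = 121; sign = (−1)^121 = -1.
Check: (22/125) = -1 by Zolotarev.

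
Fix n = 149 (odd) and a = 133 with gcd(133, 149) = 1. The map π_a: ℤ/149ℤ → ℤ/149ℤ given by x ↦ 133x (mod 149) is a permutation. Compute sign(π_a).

+1

Orbit of 143 under x↦133x: [143, 96, 103, 140, 144, 80, 61]… (length divides ord_149(133)).
Decompose π into cycles: lengths [74, 74, 1] (3 cycles, including the fixed point 0).
With 3 cycles on 149 points, sign = (−1)^{149−3} = +1.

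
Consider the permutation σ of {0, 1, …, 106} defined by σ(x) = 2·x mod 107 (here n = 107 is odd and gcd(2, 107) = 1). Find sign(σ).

Trace 20: π^k(20) = [20, 40, 80, 53, 106, 105, 103] for k=0..6.
Cycle type of π: 106 + 1; total 2 cycles.
sign(π) = (−1)^{n − #cycles} = (−1)^{107−2} = (−1)^105 = -1.
Via Zolotarev, sign(π_{2}) = (2|107) = -1.

-1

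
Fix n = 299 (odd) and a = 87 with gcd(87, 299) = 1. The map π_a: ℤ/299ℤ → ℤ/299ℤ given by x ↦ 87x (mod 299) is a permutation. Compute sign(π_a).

+1

Orbit of 27 under x↦87x: [27, 256, 146, 144, 269, 81, 170]… (length divides ord_299(87)).
π_87 has 15 disjoint cycles with lengths [33, 33, 33, 33, 33, 33, 33, 33, 11, 11, 3, 3, 3, 3, 1] on {0,…,298}.
15 cycles on 299: each ℓ→(−1)^(ℓ−1), product (−1)^284 = +1.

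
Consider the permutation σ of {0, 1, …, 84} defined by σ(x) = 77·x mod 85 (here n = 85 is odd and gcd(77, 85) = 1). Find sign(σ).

Trace 53: π^k(53) = [53, 1, 77, 64, 83, 16, 42] for k=0..6.
12 cycles of lengths [8, 8, 8, 8, 8, 8, 8, 8, 8, 8, 4, 1].
n − c = 85 − 12 = 73; sign = (−1)^73 = -1.
The Jacobi symbol (77|85) = -1 (Zolotarev) agrees.

-1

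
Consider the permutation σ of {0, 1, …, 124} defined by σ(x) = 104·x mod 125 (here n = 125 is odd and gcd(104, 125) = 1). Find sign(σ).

+1

Start at x=9: 9 → 61 → 94 → 26 → 79 → 91 → 89 → … (one orbit).
Cycle type of π: 50×2 + 10×2 + 2×2 + 1; total 7 cycles.
With 7 cycles on 125 points, sign = (−1)^{125−7} = +1.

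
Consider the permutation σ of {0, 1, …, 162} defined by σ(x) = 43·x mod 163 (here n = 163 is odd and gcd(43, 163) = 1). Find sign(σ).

Trace 104: π^k(104) = [104, 71, 119, 64, 144, 161, 77] for k=0..6.
The orbit structure of x ↦ 43x mod 163: 3 orbits of sizes [81, 81, 1].
With 3 cycles on 163 points, sign = (−1)^{163−3} = +1.

+1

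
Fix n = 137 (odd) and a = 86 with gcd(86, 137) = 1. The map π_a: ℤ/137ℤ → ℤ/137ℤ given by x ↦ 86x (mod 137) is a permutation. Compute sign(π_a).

Orbit of 37 under x↦86x: [37, 31, 63, 75, 11, 124, 115]… (length divides ord_137(86)).
Decompose π into cycles: lengths [136, 1] (2 cycles, including the fixed point 0).
n − c = 137 − 2 = 135; sign = (−1)^135 = -1.
Check: (86/137) = -1 by Zolotarev.

-1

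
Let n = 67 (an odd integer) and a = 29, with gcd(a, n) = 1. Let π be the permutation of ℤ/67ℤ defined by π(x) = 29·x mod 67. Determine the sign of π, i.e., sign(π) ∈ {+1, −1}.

+1

Start at x=1: 1 → 29 → 37 → 1 (one orbit).
Decompose π into cycles: lengths [3, 3, 3, 3, 3, 3, 3, 3, 3, 3, 3, 3, 3, 3, 3, 3, 3, 3, 3, 3, 3, 3, 1] (23 cycles, including the fixed point 0).
67 − 23 = 44 transpositions; sign(π) = (−1)^44 = +1.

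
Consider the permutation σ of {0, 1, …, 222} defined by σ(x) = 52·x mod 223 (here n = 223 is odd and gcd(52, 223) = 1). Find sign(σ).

-1

Start at x=163: 163 → 2 → 104 → 56 → 13 → 7 → 141 → … (one orbit).
The orbit structure of x ↦ 52x mod 223: 4 orbits of sizes [74, 74, 74, 1].
4 cycles on 223: each ℓ→(−1)^(ℓ−1), product (−1)^219 = -1.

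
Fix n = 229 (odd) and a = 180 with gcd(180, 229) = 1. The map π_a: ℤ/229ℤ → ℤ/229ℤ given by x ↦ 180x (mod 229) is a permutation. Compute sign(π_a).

+1

Trace 129: π^k(129) = [129, 91, 121, 25, 149, 27, 51] for k=0..6.
The orbit structure of x ↦ 180x mod 229: 5 orbits of sizes [57, 57, 57, 57, 1].
5 cycles on 229: each ℓ→(−1)^(ℓ−1), product (−1)^224 = +1.
Via Zolotarev, sign(π_{180}) = (180|229) = +1.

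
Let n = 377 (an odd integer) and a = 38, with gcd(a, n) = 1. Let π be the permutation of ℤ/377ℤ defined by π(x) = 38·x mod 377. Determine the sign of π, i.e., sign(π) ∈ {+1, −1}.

Start at x=170: 170 → 51 → 53 → 129 → 1 → 38 → 313 → … (one orbit).
33 cycles of lengths [14, 14, 14, 14, 14, 14, 14, 14, 14, 14, 14, 14, 14, 14, 14, 14, 14, 14, 14, 14, 14, 14, 14, 14, 14, 14, 2, 2, 2, 2, 2, 2, 1].
sign(π) = (−1)^{n − #cycles} = (−1)^{377−33} = (−1)^344 = +1.
(38|377)_J = +1 (Zolotarev's lemma cross-check).

+1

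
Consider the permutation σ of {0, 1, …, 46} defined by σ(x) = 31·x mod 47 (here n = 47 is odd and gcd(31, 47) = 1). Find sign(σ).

-1

Start at x=5: 5 → 14 → 11 → 12 → 43 → 17 → 10 → … (one orbit).
2 cycles of lengths [46, 1].
With 2 cycles on 47 points, sign = (−1)^{47−2} = -1.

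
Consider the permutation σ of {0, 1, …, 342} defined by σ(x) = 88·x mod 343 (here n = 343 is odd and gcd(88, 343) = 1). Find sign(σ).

+1

Trace 1: π^k(1) = [1, 88, 198, 274, 102, 58, 302] for k=0..6.
The orbit structure of x ↦ 88x mod 343: 7 orbits of sizes [147, 147, 21, 21, 3, 3, 1].
With 7 cycles on 343 points, sign = (−1)^{343−7} = +1.
Via Zolotarev, sign(π_{88}) = (88|343) = +1.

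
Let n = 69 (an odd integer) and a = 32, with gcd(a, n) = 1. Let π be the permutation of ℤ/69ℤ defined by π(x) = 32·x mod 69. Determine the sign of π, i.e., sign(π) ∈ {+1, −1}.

Trace 25: π^k(25) = [25, 41, 1, 32, 58, 62, 52] for k=0..6.
Decompose π into cycles: lengths [22, 22, 11, 11, 2, 1] (6 cycles, including the fixed point 0).
6 cycles on 69: each ℓ→(−1)^(ℓ−1), product (−1)^63 = -1.

-1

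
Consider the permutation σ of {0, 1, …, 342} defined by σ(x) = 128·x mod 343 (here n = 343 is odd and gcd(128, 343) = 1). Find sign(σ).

+1

Trace 263: π^k(263) = [263, 50, 226, 116, 99, 324, 312] for k=0..6.
π_128 has 31 disjoint cycles with lengths [21, 21, 21, 21, 21, 21, 21, 21, 21, 21, 21, 21, 21, 21, 3, 3, 3, 3, 3, 3, 3, 3, 3, 3, 3, 3, 3, 3, 3, 3, 1] on {0,…,342}.
343 − 31 = 312 transpositions; sign(π) = (−1)^312 = +1.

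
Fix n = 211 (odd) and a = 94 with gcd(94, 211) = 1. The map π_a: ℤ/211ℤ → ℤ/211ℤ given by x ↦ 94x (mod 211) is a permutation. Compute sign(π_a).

Start at x=161: 161 → 153 → 34 → 31 → 171 → 38 → 196 → … (one orbit).
The orbit structure of x ↦ 94x mod 211: 6 orbits of sizes [42, 42, 42, 42, 42, 1].
n − c = 211 − 6 = 205; sign = (−1)^205 = -1.
Check: (94/211) = -1 by Zolotarev.

-1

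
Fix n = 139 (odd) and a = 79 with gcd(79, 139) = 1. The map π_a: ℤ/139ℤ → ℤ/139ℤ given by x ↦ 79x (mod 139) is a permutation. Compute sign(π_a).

Orbit of 1 under x↦79x: [1, 79, 125, 6, 57, 55, 36]… (length divides ord_139(79)).
The orbit structure of x ↦ 79x mod 139: 7 orbits of sizes [23, 23, 23, 23, 23, 23, 1].
7 cycles on 139: each ℓ→(−1)^(ℓ−1), product (−1)^132 = +1.

+1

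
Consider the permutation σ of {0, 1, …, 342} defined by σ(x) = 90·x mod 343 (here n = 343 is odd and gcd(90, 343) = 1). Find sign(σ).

Start at x=258: 258 → 239 → 244 → 8 → 34 → 316 → 314 → … (one orbit).
π_90 has 10 disjoint cycles with lengths [98, 98, 98, 14, 14, 14, 2, 2, 2, 1] on {0,…,342}.
sign(π) = (−1)^{n − #cycles} = (−1)^{343−10} = (−1)^333 = -1.

-1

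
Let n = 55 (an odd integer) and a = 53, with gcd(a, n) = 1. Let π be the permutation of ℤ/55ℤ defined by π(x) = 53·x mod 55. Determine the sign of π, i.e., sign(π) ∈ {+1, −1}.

Start at x=4: 4 → 47 → 16 → 23 → 9 → 37 → 36 → … (one orbit).
Cycle type of π: 20×2 + 5×2 + 4 + 1; total 6 cycles.
sign(π) = (−1)^{n − #cycles} = (−1)^{55−6} = (−1)^49 = -1.
(53|55)_J = -1 (Zolotarev's lemma cross-check).

-1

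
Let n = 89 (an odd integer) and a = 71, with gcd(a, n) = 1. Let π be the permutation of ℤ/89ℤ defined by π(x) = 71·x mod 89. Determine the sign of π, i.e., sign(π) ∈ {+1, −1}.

Start at x=72: 72 → 39 → 10 → 87 → 36 → 64 → 5 → … (one orbit).
3 cycles of lengths [44, 44, 1].
n − c = 89 − 3 = 86; sign = (−1)^86 = +1.

+1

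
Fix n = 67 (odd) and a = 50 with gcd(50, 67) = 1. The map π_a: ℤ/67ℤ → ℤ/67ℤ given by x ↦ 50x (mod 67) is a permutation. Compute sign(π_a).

-1

Trace 6: π^k(6) = [6, 32, 59, 2, 33, 42, 23] for k=0..6.
2 cycles of lengths [66, 1].
Σ(ℓ_i−1) = 67−2 = 65; sign = (−1)^65 = -1.
The Jacobi symbol (50|67) = -1 (Zolotarev) agrees.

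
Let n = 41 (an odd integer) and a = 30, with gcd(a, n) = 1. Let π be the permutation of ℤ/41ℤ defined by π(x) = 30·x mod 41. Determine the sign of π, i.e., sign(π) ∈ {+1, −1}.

Orbit of 25 under x↦30x: [25, 12, 32, 17, 18, 7, 5]… (length divides ord_41(30)).
The orbit structure of x ↦ 30x mod 41: 2 orbits of sizes [40, 1].
n − c = 41 − 2 = 39; sign = (−1)^39 = -1.
Via Zolotarev, sign(π_{30}) = (30|41) = -1.

-1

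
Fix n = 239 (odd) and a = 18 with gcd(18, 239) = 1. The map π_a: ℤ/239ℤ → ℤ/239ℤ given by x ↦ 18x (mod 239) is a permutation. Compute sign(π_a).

+1

Trace 213: π^k(213) = [213, 10, 180, 133, 4, 72, 101] for k=0..6.
3 cycles of lengths [119, 119, 1].
Σ(ℓ_i−1) = 239−3 = 236; sign = (−1)^236 = +1.
(18|239)_J = +1 (Zolotarev's lemma cross-check).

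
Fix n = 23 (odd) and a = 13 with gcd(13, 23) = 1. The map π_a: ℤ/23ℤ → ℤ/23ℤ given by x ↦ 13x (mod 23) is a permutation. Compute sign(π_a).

Orbit of 3 under x↦13x: [3, 16, 1, 13, 8, 12, 18]… (length divides ord_23(13)).
π_13 has 3 disjoint cycles with lengths [11, 11, 1] on {0,…,22}.
sign(π) = (−1)^{n − #cycles} = (−1)^{23−3} = (−1)^20 = +1.

+1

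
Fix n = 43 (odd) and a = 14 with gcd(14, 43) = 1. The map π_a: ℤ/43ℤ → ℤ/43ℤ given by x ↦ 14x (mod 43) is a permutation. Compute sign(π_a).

+1

Start at x=35: 35 → 17 → 23 → 21 → 36 → 31 → 4 → … (one orbit).
Cycle type of π: 21×2 + 1; total 3 cycles.
43 − 3 = 40 transpositions; sign(π) = (−1)^40 = +1.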